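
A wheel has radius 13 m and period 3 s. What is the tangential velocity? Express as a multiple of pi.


Given: radius r = 13 m, period T = 3 s
Using v = 2*pi*r / T
v = 2*pi*13 / 3
v = 26*pi / 3
v = 26/3*pi m/s

26/3*pi m/s


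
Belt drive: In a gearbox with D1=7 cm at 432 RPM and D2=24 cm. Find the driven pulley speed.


Given: D1 = 7 cm, w1 = 432 RPM, D2 = 24 cm
Using D1*w1 = D2*w2
w2 = D1*w1 / D2
w2 = 7*432 / 24
w2 = 3024 / 24
w2 = 126 RPM

126 RPM


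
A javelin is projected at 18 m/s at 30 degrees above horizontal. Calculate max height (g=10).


Given: v0 = 18 m/s, theta = 30 deg, g = 10 m/s^2
sin^2(30) = 1/4
Using H = v0^2 * sin^2(theta) / (2*g)
H = 18^2 * 1/4 / (2*10)
H = 324 * 1/4 / 20
H = 81 / 20
H = 81/20 m

81/20 m


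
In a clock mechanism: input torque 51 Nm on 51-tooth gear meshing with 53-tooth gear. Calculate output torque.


Given: N1 = 51, N2 = 53, T1 = 51 Nm
Using T2/T1 = N2/N1
T2 = T1 * N2 / N1
T2 = 51 * 53 / 51
T2 = 2703 / 51
T2 = 53 Nm

53 Nm


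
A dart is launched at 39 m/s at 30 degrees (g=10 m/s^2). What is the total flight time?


Given: v0 = 39 m/s, theta = 30 deg, g = 10 m/s^2
sin(30) = 1/2
Using T = 2*v0*sin(theta) / g
T = 2*39*1/2 / 10
T = 39 / 10
T = 39/10 s

39/10 s


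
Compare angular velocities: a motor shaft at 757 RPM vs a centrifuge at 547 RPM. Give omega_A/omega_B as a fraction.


Given: RPM_A = 757, RPM_B = 547
omega = 2*pi*RPM/60, so omega_A/omega_B = RPM_A / RPM_B
omega_A/omega_B = 757 / 547
omega_A/omega_B = 757/547

757/547


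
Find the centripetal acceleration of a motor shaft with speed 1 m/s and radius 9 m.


Given: v = 1 m/s, r = 9 m
Using a_c = v^2 / r
a_c = 1^2 / 9
a_c = 1 / 9
a_c = 1/9 m/s^2

1/9 m/s^2


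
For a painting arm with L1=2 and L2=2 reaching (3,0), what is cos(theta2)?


Given: L1 = 2, L2 = 2, target (x, y) = (3, 0)
Using cos(theta2) = (x^2 + y^2 - L1^2 - L2^2) / (2*L1*L2)
x^2 + y^2 = 3^2 + 0 = 9
L1^2 + L2^2 = 4 + 4 = 8
Numerator = 9 - 8 = 1
Denominator = 2*2*2 = 8
cos(theta2) = 1/8 = 1/8

1/8


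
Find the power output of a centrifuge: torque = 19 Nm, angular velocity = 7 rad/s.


Given: tau = 19 Nm, omega = 7 rad/s
Using P = tau * omega
P = 19 * 7
P = 133 W

133 W


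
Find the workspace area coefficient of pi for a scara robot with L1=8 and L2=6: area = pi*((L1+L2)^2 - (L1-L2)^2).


Given: L1 = 8, L2 = 6
(L1+L2)^2 = (14)^2 = 196
(L1-L2)^2 = (2)^2 = 4
Difference = 196 - 4 = 192
This equals 4*L1*L2 = 4*8*6 = 192
Workspace area = 192*pi

192


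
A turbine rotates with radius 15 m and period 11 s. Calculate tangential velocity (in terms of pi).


Given: radius r = 15 m, period T = 11 s
Using v = 2*pi*r / T
v = 2*pi*15 / 11
v = 30*pi / 11
v = 30/11*pi m/s

30/11*pi m/s


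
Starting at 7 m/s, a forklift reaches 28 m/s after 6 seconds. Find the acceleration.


Given: initial velocity v0 = 7 m/s, final velocity v = 28 m/s, time t = 6 s
Using a = (v - v0) / t
a = (28 - 7) / 6
a = 21 / 6
a = 7/2 m/s^2

7/2 m/s^2


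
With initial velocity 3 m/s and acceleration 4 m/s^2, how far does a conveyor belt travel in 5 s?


Given: v0 = 3 m/s, a = 4 m/s^2, t = 5 s
Using s = v0*t + (1/2)*a*t^2
s = 3*5 + (1/2)*4*5^2
s = 15 + (1/2)*100
s = 15 + 50
s = 65

65 m


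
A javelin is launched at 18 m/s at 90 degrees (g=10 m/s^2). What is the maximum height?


Given: v0 = 18 m/s, theta = 90 deg, g = 10 m/s^2
sin^2(90) = 1
Using H = v0^2 * sin^2(theta) / (2*g)
H = 18^2 * 1 / (2*10)
H = 324 * 1 / 20
H = 324 / 20
H = 81/5 m

81/5 m


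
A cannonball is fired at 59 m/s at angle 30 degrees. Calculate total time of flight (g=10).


Given: v0 = 59 m/s, theta = 30 deg, g = 10 m/s^2
sin(30) = 1/2
Using T = 2*v0*sin(theta) / g
T = 2*59*1/2 / 10
T = 59 / 10
T = 59/10 s

59/10 s


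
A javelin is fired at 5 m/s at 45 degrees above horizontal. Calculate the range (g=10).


Given: v0 = 5 m/s, theta = 45 deg, g = 10 m/s^2
sin(2*45) = sin(90) = 1
Using R = v0^2 * sin(2*theta) / g
R = 5^2 * 1 / 10
R = 25 / 10
R = 5/2 m

5/2 m


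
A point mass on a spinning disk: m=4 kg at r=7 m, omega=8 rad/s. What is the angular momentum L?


Given: m = 4 kg, r = 7 m, omega = 8 rad/s
For a point mass: I = m*r^2
I = 4*7^2 = 4*49 = 196
L = I*omega = 196*8
L = 1568 kg*m^2/s

1568 kg*m^2/s


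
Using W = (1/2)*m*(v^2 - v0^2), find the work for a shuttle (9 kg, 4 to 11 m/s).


Given: m = 9 kg, v0 = 4 m/s, v = 11 m/s
Using W = (1/2)*m*(v^2 - v0^2)
v^2 = 11^2 = 121
v0^2 = 4^2 = 16
v^2 - v0^2 = 121 - 16 = 105
W = (1/2)*9*105 = 945/2 J

945/2 J


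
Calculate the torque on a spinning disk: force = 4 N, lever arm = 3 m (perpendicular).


Given: F = 4 N, r = 3 m, angle = 90 deg (perpendicular)
Using tau = F * r * sin(90)
sin(90) = 1
tau = 4 * 3 * 1
tau = 12 Nm

12 Nm


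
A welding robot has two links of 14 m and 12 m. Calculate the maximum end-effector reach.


Given: L1 = 14 m, L2 = 12 m
For a 2-link planar arm, max reach = L1 + L2 (fully extended)
Max reach = 14 + 12
Max reach = 26 m

26 m


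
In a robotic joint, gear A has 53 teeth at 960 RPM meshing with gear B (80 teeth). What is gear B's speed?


Given: N1 = 53 teeth, w1 = 960 RPM, N2 = 80 teeth
Using N1*w1 = N2*w2
w2 = N1*w1 / N2
w2 = 53*960 / 80
w2 = 50880 / 80
w2 = 636 RPM

636 RPM


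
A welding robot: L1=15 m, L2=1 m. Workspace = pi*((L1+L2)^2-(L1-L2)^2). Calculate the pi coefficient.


Given: L1 = 15, L2 = 1
(L1+L2)^2 = (16)^2 = 256
(L1-L2)^2 = (14)^2 = 196
Difference = 256 - 196 = 60
This equals 4*L1*L2 = 4*15*1 = 60
Workspace area = 60*pi

60


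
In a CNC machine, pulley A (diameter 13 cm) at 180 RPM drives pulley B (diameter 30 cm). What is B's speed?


Given: D1 = 13 cm, w1 = 180 RPM, D2 = 30 cm
Using D1*w1 = D2*w2
w2 = D1*w1 / D2
w2 = 13*180 / 30
w2 = 2340 / 30
w2 = 78 RPM

78 RPM


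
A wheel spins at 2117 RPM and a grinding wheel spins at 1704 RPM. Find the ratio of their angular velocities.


Given: RPM_A = 2117, RPM_B = 1704
omega = 2*pi*RPM/60, so omega_A/omega_B = RPM_A / RPM_B
omega_A/omega_B = 2117 / 1704
omega_A/omega_B = 2117/1704

2117/1704


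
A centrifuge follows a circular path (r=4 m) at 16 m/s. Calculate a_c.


Given: v = 16 m/s, r = 4 m
Using a_c = v^2 / r
a_c = 16^2 / 4
a_c = 256 / 4
a_c = 64 m/s^2

64 m/s^2


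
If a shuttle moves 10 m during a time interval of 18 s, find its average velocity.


Given: distance d = 10 m, time t = 18 s
Using v = d / t
v = 10 / 18
v = 5/9 m/s

5/9 m/s


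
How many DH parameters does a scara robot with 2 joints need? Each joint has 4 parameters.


Given: 2 joints, 4 DH parameters per joint (d, theta, a, alpha)
Total DH parameters = number_of_joints * 4
Total = 2 * 4
Total = 8

8


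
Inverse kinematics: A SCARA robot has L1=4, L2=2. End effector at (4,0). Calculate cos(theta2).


Given: L1 = 4, L2 = 2, target (x, y) = (4, 0)
Using cos(theta2) = (x^2 + y^2 - L1^2 - L2^2) / (2*L1*L2)
x^2 + y^2 = 4^2 + 0 = 16
L1^2 + L2^2 = 16 + 4 = 20
Numerator = 16 - 20 = -4
Denominator = 2*4*2 = 16
cos(theta2) = -4/16 = -1/4

-1/4


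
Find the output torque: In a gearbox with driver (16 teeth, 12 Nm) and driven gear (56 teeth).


Given: N1 = 16, N2 = 56, T1 = 12 Nm
Using T2/T1 = N2/N1
T2 = T1 * N2 / N1
T2 = 12 * 56 / 16
T2 = 672 / 16
T2 = 42 Nm

42 Nm


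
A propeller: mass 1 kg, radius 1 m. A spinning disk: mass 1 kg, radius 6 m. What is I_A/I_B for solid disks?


Given: M1=1 kg, R1=1 m, M2=1 kg, R2=6 m
For a disk: I = (1/2)*M*R^2, so I_A/I_B = (M1*R1^2)/(M2*R2^2)
M1*R1^2 = 1*1 = 1
M2*R2^2 = 1*36 = 36
I_A/I_B = 1/36 = 1/36

1/36


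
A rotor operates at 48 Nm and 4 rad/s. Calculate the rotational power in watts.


Given: tau = 48 Nm, omega = 4 rad/s
Using P = tau * omega
P = 48 * 4
P = 192 W

192 W


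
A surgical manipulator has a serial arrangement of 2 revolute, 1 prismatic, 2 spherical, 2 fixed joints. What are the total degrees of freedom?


Given: serial robot with 2 revolute, 1 prismatic, 2 spherical, 2 fixed joints
DOF contribution per joint type: revolute=1, prismatic=1, spherical=3, fixed=0
DOF = 2*1 + 1*1 + 2*3 + 2*0
DOF = 9

9


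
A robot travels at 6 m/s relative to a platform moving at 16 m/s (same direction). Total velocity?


Given: object velocity = 6 m/s, platform velocity = 16 m/s (same direction)
Using classical velocity addition: v_total = v_object + v_platform
v_total = 6 + 16
v_total = 22 m/s

22 m/s


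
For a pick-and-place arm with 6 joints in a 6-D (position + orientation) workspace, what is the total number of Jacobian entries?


Given: task space dimension = 6, joints = 6
Jacobian is a 6 x 6 matrix
Total entries = rows * columns
Total = 6 * 6
Total = 36

36


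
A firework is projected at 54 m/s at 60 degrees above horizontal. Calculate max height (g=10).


Given: v0 = 54 m/s, theta = 60 deg, g = 10 m/s^2
sin^2(60) = 3/4
Using H = v0^2 * sin^2(theta) / (2*g)
H = 54^2 * 3/4 / (2*10)
H = 2916 * 3/4 / 20
H = 2187 / 20
H = 2187/20 m

2187/20 m


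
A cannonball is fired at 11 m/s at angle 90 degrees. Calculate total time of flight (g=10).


Given: v0 = 11 m/s, theta = 90 deg, g = 10 m/s^2
sin(90) = 1
Using T = 2*v0*sin(theta) / g
T = 2*11*1 / 10
T = 22 / 10
T = 11/5 s

11/5 s


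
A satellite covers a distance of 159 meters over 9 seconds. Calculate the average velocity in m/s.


Given: distance d = 159 m, time t = 9 s
Using v = d / t
v = 159 / 9
v = 53/3 m/s

53/3 m/s


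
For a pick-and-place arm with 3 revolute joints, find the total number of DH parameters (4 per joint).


Given: 3 joints, 4 DH parameters per joint (d, theta, a, alpha)
Total DH parameters = number_of_joints * 4
Total = 3 * 4
Total = 12

12


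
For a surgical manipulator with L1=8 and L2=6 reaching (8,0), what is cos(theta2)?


Given: L1 = 8, L2 = 6, target (x, y) = (8, 0)
Using cos(theta2) = (x^2 + y^2 - L1^2 - L2^2) / (2*L1*L2)
x^2 + y^2 = 8^2 + 0 = 64
L1^2 + L2^2 = 64 + 36 = 100
Numerator = 64 - 100 = -36
Denominator = 2*8*6 = 96
cos(theta2) = -36/96 = -3/8

-3/8


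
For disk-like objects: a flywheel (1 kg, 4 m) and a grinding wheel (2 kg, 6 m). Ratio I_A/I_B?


Given: M1=1 kg, R1=4 m, M2=2 kg, R2=6 m
For a disk: I = (1/2)*M*R^2, so I_A/I_B = (M1*R1^2)/(M2*R2^2)
M1*R1^2 = 1*16 = 16
M2*R2^2 = 2*36 = 72
I_A/I_B = 16/72 = 2/9

2/9


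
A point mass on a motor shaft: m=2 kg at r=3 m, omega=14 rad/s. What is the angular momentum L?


Given: m = 2 kg, r = 3 m, omega = 14 rad/s
For a point mass: I = m*r^2
I = 2*3^2 = 2*9 = 18
L = I*omega = 18*14
L = 252 kg*m^2/s

252 kg*m^2/s


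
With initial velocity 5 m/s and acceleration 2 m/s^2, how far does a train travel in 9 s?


Given: v0 = 5 m/s, a = 2 m/s^2, t = 9 s
Using s = v0*t + (1/2)*a*t^2
s = 5*9 + (1/2)*2*9^2
s = 45 + (1/2)*162
s = 45 + 81
s = 126

126 m


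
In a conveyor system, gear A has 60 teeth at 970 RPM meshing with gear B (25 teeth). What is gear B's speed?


Given: N1 = 60 teeth, w1 = 970 RPM, N2 = 25 teeth
Using N1*w1 = N2*w2
w2 = N1*w1 / N2
w2 = 60*970 / 25
w2 = 58200 / 25
w2 = 2328 RPM

2328 RPM


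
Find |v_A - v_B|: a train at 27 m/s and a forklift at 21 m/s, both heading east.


Given: v_A = 27 m/s east, v_B = 21 m/s east
Both move in the same direction; relative speed = |v_A - v_B|
|27 - 21| = |6|
= 6 m/s

6 m/s


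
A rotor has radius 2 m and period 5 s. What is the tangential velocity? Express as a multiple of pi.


Given: radius r = 2 m, period T = 5 s
Using v = 2*pi*r / T
v = 2*pi*2 / 5
v = 4*pi / 5
v = 4/5*pi m/s

4/5*pi m/s


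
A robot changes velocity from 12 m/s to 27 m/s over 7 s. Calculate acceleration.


Given: initial velocity v0 = 12 m/s, final velocity v = 27 m/s, time t = 7 s
Using a = (v - v0) / t
a = (27 - 12) / 7
a = 15 / 7
a = 15/7 m/s^2

15/7 m/s^2


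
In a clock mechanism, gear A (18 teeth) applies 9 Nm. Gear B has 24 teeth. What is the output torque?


Given: N1 = 18, N2 = 24, T1 = 9 Nm
Using T2/T1 = N2/N1
T2 = T1 * N2 / N1
T2 = 9 * 24 / 18
T2 = 216 / 18
T2 = 12 Nm

12 Nm


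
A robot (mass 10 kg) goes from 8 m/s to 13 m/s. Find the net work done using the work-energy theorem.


Given: m = 10 kg, v0 = 8 m/s, v = 13 m/s
Using W = (1/2)*m*(v^2 - v0^2)
v^2 = 13^2 = 169
v0^2 = 8^2 = 64
v^2 - v0^2 = 169 - 64 = 105
W = (1/2)*10*105 = 525 J

525 J


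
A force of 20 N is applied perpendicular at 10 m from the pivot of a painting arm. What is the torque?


Given: F = 20 N, r = 10 m, angle = 90 deg (perpendicular)
Using tau = F * r * sin(90)
sin(90) = 1
tau = 20 * 10 * 1
tau = 200 Nm

200 Nm


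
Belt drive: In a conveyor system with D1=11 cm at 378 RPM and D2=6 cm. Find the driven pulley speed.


Given: D1 = 11 cm, w1 = 378 RPM, D2 = 6 cm
Using D1*w1 = D2*w2
w2 = D1*w1 / D2
w2 = 11*378 / 6
w2 = 4158 / 6
w2 = 693 RPM

693 RPM


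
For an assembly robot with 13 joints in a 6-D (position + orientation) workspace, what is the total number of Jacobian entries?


Given: task space dimension = 6, joints = 13
Jacobian is a 6 x 13 matrix
Total entries = rows * columns
Total = 6 * 13
Total = 78

78


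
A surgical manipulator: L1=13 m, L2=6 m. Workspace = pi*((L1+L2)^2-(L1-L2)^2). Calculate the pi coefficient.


Given: L1 = 13, L2 = 6
(L1+L2)^2 = (19)^2 = 361
(L1-L2)^2 = (7)^2 = 49
Difference = 361 - 49 = 312
This equals 4*L1*L2 = 4*13*6 = 312
Workspace area = 312*pi

312


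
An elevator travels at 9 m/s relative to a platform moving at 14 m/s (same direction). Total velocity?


Given: object velocity = 9 m/s, platform velocity = 14 m/s (same direction)
Using classical velocity addition: v_total = v_object + v_platform
v_total = 9 + 14
v_total = 23 m/s

23 m/s


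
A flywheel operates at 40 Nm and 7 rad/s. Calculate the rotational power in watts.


Given: tau = 40 Nm, omega = 7 rad/s
Using P = tau * omega
P = 40 * 7
P = 280 W

280 W


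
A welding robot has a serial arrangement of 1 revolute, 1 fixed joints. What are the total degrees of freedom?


Given: serial robot with 1 revolute, 1 fixed joints
DOF contribution per joint type: revolute=1, prismatic=1, spherical=3, fixed=0
DOF = 1*1 + 1*0
DOF = 1

1


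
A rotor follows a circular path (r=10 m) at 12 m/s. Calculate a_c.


Given: v = 12 m/s, r = 10 m
Using a_c = v^2 / r
a_c = 12^2 / 10
a_c = 144 / 10
a_c = 72/5 m/s^2

72/5 m/s^2


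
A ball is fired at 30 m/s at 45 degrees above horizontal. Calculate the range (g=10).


Given: v0 = 30 m/s, theta = 45 deg, g = 10 m/s^2
sin(2*45) = sin(90) = 1
Using R = v0^2 * sin(2*theta) / g
R = 30^2 * 1 / 10
R = 900 / 10
R = 90 m

90 m


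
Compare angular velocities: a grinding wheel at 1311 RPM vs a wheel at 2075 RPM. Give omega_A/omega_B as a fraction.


Given: RPM_A = 1311, RPM_B = 2075
omega = 2*pi*RPM/60, so omega_A/omega_B = RPM_A / RPM_B
omega_A/omega_B = 1311 / 2075
omega_A/omega_B = 1311/2075

1311/2075


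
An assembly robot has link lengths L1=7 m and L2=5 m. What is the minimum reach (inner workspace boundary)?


Given: L1 = 7 m, L2 = 5 m
For a 2-link planar arm, min reach = |L1 - L2| (second link folded back)
Min reach = |7 - 5|
Min reach = 2 m

2 m


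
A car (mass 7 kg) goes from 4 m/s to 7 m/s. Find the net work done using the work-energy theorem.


Given: m = 7 kg, v0 = 4 m/s, v = 7 m/s
Using W = (1/2)*m*(v^2 - v0^2)
v^2 = 7^2 = 49
v0^2 = 4^2 = 16
v^2 - v0^2 = 49 - 16 = 33
W = (1/2)*7*33 = 231/2 J

231/2 J


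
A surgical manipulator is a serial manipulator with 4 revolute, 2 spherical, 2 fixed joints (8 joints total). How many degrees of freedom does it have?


Given: serial robot with 4 revolute, 2 spherical, 2 fixed joints
DOF contribution per joint type: revolute=1, prismatic=1, spherical=3, fixed=0
DOF = 4*1 + 2*3 + 2*0
DOF = 10

10


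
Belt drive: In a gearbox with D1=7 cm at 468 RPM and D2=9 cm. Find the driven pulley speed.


Given: D1 = 7 cm, w1 = 468 RPM, D2 = 9 cm
Using D1*w1 = D2*w2
w2 = D1*w1 / D2
w2 = 7*468 / 9
w2 = 3276 / 9
w2 = 364 RPM

364 RPM


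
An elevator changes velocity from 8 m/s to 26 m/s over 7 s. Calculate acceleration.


Given: initial velocity v0 = 8 m/s, final velocity v = 26 m/s, time t = 7 s
Using a = (v - v0) / t
a = (26 - 8) / 7
a = 18 / 7
a = 18/7 m/s^2

18/7 m/s^2


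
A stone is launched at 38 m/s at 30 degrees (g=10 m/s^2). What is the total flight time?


Given: v0 = 38 m/s, theta = 30 deg, g = 10 m/s^2
sin(30) = 1/2
Using T = 2*v0*sin(theta) / g
T = 2*38*1/2 / 10
T = 38 / 10
T = 19/5 s

19/5 s


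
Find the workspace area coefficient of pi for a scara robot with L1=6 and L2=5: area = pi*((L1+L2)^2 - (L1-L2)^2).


Given: L1 = 6, L2 = 5
(L1+L2)^2 = (11)^2 = 121
(L1-L2)^2 = (1)^2 = 1
Difference = 121 - 1 = 120
This equals 4*L1*L2 = 4*6*5 = 120
Workspace area = 120*pi

120


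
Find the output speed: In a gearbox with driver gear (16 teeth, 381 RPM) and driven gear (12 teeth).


Given: N1 = 16 teeth, w1 = 381 RPM, N2 = 12 teeth
Using N1*w1 = N2*w2
w2 = N1*w1 / N2
w2 = 16*381 / 12
w2 = 6096 / 12
w2 = 508 RPM

508 RPM


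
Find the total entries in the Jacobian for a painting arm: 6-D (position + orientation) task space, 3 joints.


Given: task space dimension = 6, joints = 3
Jacobian is a 6 x 3 matrix
Total entries = rows * columns
Total = 6 * 3
Total = 18

18


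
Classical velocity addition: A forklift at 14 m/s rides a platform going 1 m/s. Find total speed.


Given: object velocity = 14 m/s, platform velocity = 1 m/s (same direction)
Using classical velocity addition: v_total = v_object + v_platform
v_total = 14 + 1
v_total = 15 m/s

15 m/s


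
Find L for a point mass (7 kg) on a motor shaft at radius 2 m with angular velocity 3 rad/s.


Given: m = 7 kg, r = 2 m, omega = 3 rad/s
For a point mass: I = m*r^2
I = 7*2^2 = 7*4 = 28
L = I*omega = 28*3
L = 84 kg*m^2/s

84 kg*m^2/s


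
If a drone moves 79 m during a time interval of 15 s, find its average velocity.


Given: distance d = 79 m, time t = 15 s
Using v = d / t
v = 79 / 15
v = 79/15 m/s

79/15 m/s


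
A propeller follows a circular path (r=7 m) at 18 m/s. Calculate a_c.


Given: v = 18 m/s, r = 7 m
Using a_c = v^2 / r
a_c = 18^2 / 7
a_c = 324 / 7
a_c = 324/7 m/s^2

324/7 m/s^2


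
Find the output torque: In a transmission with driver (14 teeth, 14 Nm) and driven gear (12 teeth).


Given: N1 = 14, N2 = 12, T1 = 14 Nm
Using T2/T1 = N2/N1
T2 = T1 * N2 / N1
T2 = 14 * 12 / 14
T2 = 168 / 14
T2 = 12 Nm

12 Nm


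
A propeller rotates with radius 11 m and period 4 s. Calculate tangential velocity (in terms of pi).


Given: radius r = 11 m, period T = 4 s
Using v = 2*pi*r / T
v = 2*pi*11 / 4
v = 22*pi / 4
v = 11/2*pi m/s

11/2*pi m/s


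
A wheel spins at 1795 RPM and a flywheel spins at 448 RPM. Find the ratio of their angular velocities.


Given: RPM_A = 1795, RPM_B = 448
omega = 2*pi*RPM/60, so omega_A/omega_B = RPM_A / RPM_B
omega_A/omega_B = 1795 / 448
omega_A/omega_B = 1795/448

1795/448


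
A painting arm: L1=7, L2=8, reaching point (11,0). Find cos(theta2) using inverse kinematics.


Given: L1 = 7, L2 = 8, target (x, y) = (11, 0)
Using cos(theta2) = (x^2 + y^2 - L1^2 - L2^2) / (2*L1*L2)
x^2 + y^2 = 11^2 + 0 = 121
L1^2 + L2^2 = 49 + 64 = 113
Numerator = 121 - 113 = 8
Denominator = 2*7*8 = 112
cos(theta2) = 8/112 = 1/14

1/14


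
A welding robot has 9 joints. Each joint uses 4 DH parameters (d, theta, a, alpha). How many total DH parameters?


Given: 9 joints, 4 DH parameters per joint (d, theta, a, alpha)
Total DH parameters = number_of_joints * 4
Total = 9 * 4
Total = 36

36


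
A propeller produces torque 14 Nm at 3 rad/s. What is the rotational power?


Given: tau = 14 Nm, omega = 3 rad/s
Using P = tau * omega
P = 14 * 3
P = 42 W

42 W


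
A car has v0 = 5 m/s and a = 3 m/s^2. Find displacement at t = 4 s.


Given: v0 = 5 m/s, a = 3 m/s^2, t = 4 s
Using s = v0*t + (1/2)*a*t^2
s = 5*4 + (1/2)*3*4^2
s = 20 + (1/2)*48
s = 20 + 24
s = 44

44 m


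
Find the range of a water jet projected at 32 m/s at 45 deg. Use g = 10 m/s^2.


Given: v0 = 32 m/s, theta = 45 deg, g = 10 m/s^2
sin(2*45) = sin(90) = 1
Using R = v0^2 * sin(2*theta) / g
R = 32^2 * 1 / 10
R = 1024 / 10
R = 512/5 m

512/5 m


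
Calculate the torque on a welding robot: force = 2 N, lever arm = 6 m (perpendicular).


Given: F = 2 N, r = 6 m, angle = 90 deg (perpendicular)
Using tau = F * r * sin(90)
sin(90) = 1
tau = 2 * 6 * 1
tau = 12 Nm

12 Nm


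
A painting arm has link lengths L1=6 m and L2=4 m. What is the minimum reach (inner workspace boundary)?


Given: L1 = 6 m, L2 = 4 m
For a 2-link planar arm, min reach = |L1 - L2| (second link folded back)
Min reach = |6 - 4|
Min reach = 2 m

2 m


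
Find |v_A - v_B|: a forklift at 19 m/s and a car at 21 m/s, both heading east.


Given: v_A = 19 m/s east, v_B = 21 m/s east
Both move in the same direction; relative speed = |v_A - v_B|
|19 - 21| = |-2|
= 2 m/s

2 m/s


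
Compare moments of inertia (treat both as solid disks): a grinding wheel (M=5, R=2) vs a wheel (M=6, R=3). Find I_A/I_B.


Given: M1=5 kg, R1=2 m, M2=6 kg, R2=3 m
For a disk: I = (1/2)*M*R^2, so I_A/I_B = (M1*R1^2)/(M2*R2^2)
M1*R1^2 = 5*4 = 20
M2*R2^2 = 6*9 = 54
I_A/I_B = 20/54 = 10/27

10/27


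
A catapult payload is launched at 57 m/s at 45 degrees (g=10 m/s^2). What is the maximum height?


Given: v0 = 57 m/s, theta = 45 deg, g = 10 m/s^2
sin^2(45) = 1/2
Using H = v0^2 * sin^2(theta) / (2*g)
H = 57^2 * 1/2 / (2*10)
H = 3249 * 1/2 / 20
H = 3249/2 / 20
H = 3249/40 m

3249/40 m


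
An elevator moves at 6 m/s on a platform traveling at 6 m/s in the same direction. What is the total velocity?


Given: object velocity = 6 m/s, platform velocity = 6 m/s (same direction)
Using classical velocity addition: v_total = v_object + v_platform
v_total = 6 + 6
v_total = 12 m/s

12 m/s


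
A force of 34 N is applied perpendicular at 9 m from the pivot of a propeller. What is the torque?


Given: F = 34 N, r = 9 m, angle = 90 deg (perpendicular)
Using tau = F * r * sin(90)
sin(90) = 1
tau = 34 * 9 * 1
tau = 306 Nm

306 Nm


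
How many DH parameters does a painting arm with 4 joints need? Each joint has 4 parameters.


Given: 4 joints, 4 DH parameters per joint (d, theta, a, alpha)
Total DH parameters = number_of_joints * 4
Total = 4 * 4
Total = 16

16


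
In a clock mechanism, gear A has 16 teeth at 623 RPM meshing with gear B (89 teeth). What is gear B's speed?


Given: N1 = 16 teeth, w1 = 623 RPM, N2 = 89 teeth
Using N1*w1 = N2*w2
w2 = N1*w1 / N2
w2 = 16*623 / 89
w2 = 9968 / 89
w2 = 112 RPM

112 RPM


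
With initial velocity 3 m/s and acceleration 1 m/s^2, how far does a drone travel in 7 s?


Given: v0 = 3 m/s, a = 1 m/s^2, t = 7 s
Using s = v0*t + (1/2)*a*t^2
s = 3*7 + (1/2)*1*7^2
s = 21 + (1/2)*49
s = 21 + 49/2
s = 91/2

91/2 m


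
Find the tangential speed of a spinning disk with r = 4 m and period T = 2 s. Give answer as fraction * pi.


Given: radius r = 4 m, period T = 2 s
Using v = 2*pi*r / T
v = 2*pi*4 / 2
v = 8*pi / 2
v = 4*pi m/s

4*pi m/s


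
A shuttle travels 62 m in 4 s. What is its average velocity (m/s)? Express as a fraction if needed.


Given: distance d = 62 m, time t = 4 s
Using v = d / t
v = 62 / 4
v = 31/2 m/s

31/2 m/s


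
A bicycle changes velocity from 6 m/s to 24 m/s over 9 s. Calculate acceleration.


Given: initial velocity v0 = 6 m/s, final velocity v = 24 m/s, time t = 9 s
Using a = (v - v0) / t
a = (24 - 6) / 9
a = 18 / 9
a = 2 m/s^2

2 m/s^2


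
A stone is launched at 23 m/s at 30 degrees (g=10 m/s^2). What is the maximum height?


Given: v0 = 23 m/s, theta = 30 deg, g = 10 m/s^2
sin^2(30) = 1/4
Using H = v0^2 * sin^2(theta) / (2*g)
H = 23^2 * 1/4 / (2*10)
H = 529 * 1/4 / 20
H = 529/4 / 20
H = 529/80 m

529/80 m


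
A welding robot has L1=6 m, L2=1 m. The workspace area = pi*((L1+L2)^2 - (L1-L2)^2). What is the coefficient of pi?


Given: L1 = 6, L2 = 1
(L1+L2)^2 = (7)^2 = 49
(L1-L2)^2 = (5)^2 = 25
Difference = 49 - 25 = 24
This equals 4*L1*L2 = 4*6*1 = 24
Workspace area = 24*pi

24


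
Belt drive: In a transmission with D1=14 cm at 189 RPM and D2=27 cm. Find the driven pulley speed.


Given: D1 = 14 cm, w1 = 189 RPM, D2 = 27 cm
Using D1*w1 = D2*w2
w2 = D1*w1 / D2
w2 = 14*189 / 27
w2 = 2646 / 27
w2 = 98 RPM

98 RPM


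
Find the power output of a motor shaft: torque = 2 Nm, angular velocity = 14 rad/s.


Given: tau = 2 Nm, omega = 14 rad/s
Using P = tau * omega
P = 2 * 14
P = 28 W

28 W


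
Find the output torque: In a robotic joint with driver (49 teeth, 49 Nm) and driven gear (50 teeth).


Given: N1 = 49, N2 = 50, T1 = 49 Nm
Using T2/T1 = N2/N1
T2 = T1 * N2 / N1
T2 = 49 * 50 / 49
T2 = 2450 / 49
T2 = 50 Nm

50 Nm


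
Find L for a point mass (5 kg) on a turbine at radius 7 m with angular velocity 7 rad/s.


Given: m = 5 kg, r = 7 m, omega = 7 rad/s
For a point mass: I = m*r^2
I = 5*7^2 = 5*49 = 245
L = I*omega = 245*7
L = 1715 kg*m^2/s

1715 kg*m^2/s


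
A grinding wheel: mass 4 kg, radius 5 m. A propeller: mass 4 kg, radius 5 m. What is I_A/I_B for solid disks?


Given: M1=4 kg, R1=5 m, M2=4 kg, R2=5 m
For a disk: I = (1/2)*M*R^2, so I_A/I_B = (M1*R1^2)/(M2*R2^2)
M1*R1^2 = 4*25 = 100
M2*R2^2 = 4*25 = 100
I_A/I_B = 100/100 = 1

1


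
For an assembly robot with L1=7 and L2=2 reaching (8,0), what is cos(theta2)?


Given: L1 = 7, L2 = 2, target (x, y) = (8, 0)
Using cos(theta2) = (x^2 + y^2 - L1^2 - L2^2) / (2*L1*L2)
x^2 + y^2 = 8^2 + 0 = 64
L1^2 + L2^2 = 49 + 4 = 53
Numerator = 64 - 53 = 11
Denominator = 2*7*2 = 28
cos(theta2) = 11/28 = 11/28

11/28


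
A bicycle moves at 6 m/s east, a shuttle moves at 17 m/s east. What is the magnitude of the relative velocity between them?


Given: v_A = 6 m/s east, v_B = 17 m/s east
Both move in the same direction; relative speed = |v_A - v_B|
|6 - 17| = |-11|
= 11 m/s

11 m/s


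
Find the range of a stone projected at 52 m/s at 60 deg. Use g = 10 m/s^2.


Given: v0 = 52 m/s, theta = 60 deg, g = 10 m/s^2
sin(2*60) = sin(120) = sqrt(3)/2
Using R = v0^2 * sin(2*theta) / g
R = 52^2 * (sqrt(3)/2) / 10
R = 2704 * sqrt(3) / 20
R = 676/5*sqrt(3) m

676/5*sqrt(3) m


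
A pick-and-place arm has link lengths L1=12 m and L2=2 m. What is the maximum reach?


Given: L1 = 12 m, L2 = 2 m
For a 2-link planar arm, max reach = L1 + L2 (fully extended)
Max reach = 12 + 2
Max reach = 14 m

14 m


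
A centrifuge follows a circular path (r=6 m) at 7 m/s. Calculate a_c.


Given: v = 7 m/s, r = 6 m
Using a_c = v^2 / r
a_c = 7^2 / 6
a_c = 49 / 6
a_c = 49/6 m/s^2

49/6 m/s^2


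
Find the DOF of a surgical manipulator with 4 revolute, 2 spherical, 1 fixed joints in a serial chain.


Given: serial robot with 4 revolute, 2 spherical, 1 fixed joints
DOF contribution per joint type: revolute=1, prismatic=1, spherical=3, fixed=0
DOF = 4*1 + 2*3 + 1*0
DOF = 10

10


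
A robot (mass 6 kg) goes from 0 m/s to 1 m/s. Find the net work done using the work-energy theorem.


Given: m = 6 kg, v0 = 0 m/s, v = 1 m/s
Using W = (1/2)*m*(v^2 - v0^2)
v^2 = 1^2 = 1
v0^2 = 0^2 = 0
v^2 - v0^2 = 1 - 0 = 1
W = (1/2)*6*1 = 3 J

3 J


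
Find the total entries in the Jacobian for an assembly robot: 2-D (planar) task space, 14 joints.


Given: task space dimension = 2, joints = 14
Jacobian is a 2 x 14 matrix
Total entries = rows * columns
Total = 2 * 14
Total = 28

28


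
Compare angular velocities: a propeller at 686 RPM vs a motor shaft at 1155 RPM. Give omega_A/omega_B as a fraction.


Given: RPM_A = 686, RPM_B = 1155
omega = 2*pi*RPM/60, so omega_A/omega_B = RPM_A / RPM_B
omega_A/omega_B = 686 / 1155
omega_A/omega_B = 98/165

98/165


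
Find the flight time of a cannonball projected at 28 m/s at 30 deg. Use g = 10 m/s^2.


Given: v0 = 28 m/s, theta = 30 deg, g = 10 m/s^2
sin(30) = 1/2
Using T = 2*v0*sin(theta) / g
T = 2*28*1/2 / 10
T = 28 / 10
T = 14/5 s

14/5 s


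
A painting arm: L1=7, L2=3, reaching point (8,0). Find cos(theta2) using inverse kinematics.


Given: L1 = 7, L2 = 3, target (x, y) = (8, 0)
Using cos(theta2) = (x^2 + y^2 - L1^2 - L2^2) / (2*L1*L2)
x^2 + y^2 = 8^2 + 0 = 64
L1^2 + L2^2 = 49 + 9 = 58
Numerator = 64 - 58 = 6
Denominator = 2*7*3 = 42
cos(theta2) = 6/42 = 1/7

1/7


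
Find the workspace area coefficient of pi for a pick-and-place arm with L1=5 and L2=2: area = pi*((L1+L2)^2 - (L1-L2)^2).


Given: L1 = 5, L2 = 2
(L1+L2)^2 = (7)^2 = 49
(L1-L2)^2 = (3)^2 = 9
Difference = 49 - 9 = 40
This equals 4*L1*L2 = 4*5*2 = 40
Workspace area = 40*pi

40


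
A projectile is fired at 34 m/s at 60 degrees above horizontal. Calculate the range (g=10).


Given: v0 = 34 m/s, theta = 60 deg, g = 10 m/s^2
sin(2*60) = sin(120) = sqrt(3)/2
Using R = v0^2 * sin(2*theta) / g
R = 34^2 * (sqrt(3)/2) / 10
R = 1156 * sqrt(3) / 20
R = 289/5*sqrt(3) m

289/5*sqrt(3) m


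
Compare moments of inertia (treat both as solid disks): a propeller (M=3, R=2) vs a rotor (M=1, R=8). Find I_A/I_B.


Given: M1=3 kg, R1=2 m, M2=1 kg, R2=8 m
For a disk: I = (1/2)*M*R^2, so I_A/I_B = (M1*R1^2)/(M2*R2^2)
M1*R1^2 = 3*4 = 12
M2*R2^2 = 1*64 = 64
I_A/I_B = 12/64 = 3/16

3/16


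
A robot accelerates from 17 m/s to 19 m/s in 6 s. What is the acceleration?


Given: initial velocity v0 = 17 m/s, final velocity v = 19 m/s, time t = 6 s
Using a = (v - v0) / t
a = (19 - 17) / 6
a = 2 / 6
a = 1/3 m/s^2

1/3 m/s^2


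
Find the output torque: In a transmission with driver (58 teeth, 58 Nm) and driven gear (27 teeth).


Given: N1 = 58, N2 = 27, T1 = 58 Nm
Using T2/T1 = N2/N1
T2 = T1 * N2 / N1
T2 = 58 * 27 / 58
T2 = 1566 / 58
T2 = 27 Nm

27 Nm


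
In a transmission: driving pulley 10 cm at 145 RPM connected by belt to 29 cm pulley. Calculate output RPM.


Given: D1 = 10 cm, w1 = 145 RPM, D2 = 29 cm
Using D1*w1 = D2*w2
w2 = D1*w1 / D2
w2 = 10*145 / 29
w2 = 1450 / 29
w2 = 50 RPM

50 RPM


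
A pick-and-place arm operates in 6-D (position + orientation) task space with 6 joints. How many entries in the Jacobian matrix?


Given: task space dimension = 6, joints = 6
Jacobian is a 6 x 6 matrix
Total entries = rows * columns
Total = 6 * 6
Total = 36

36


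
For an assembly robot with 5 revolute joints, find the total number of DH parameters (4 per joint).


Given: 5 joints, 4 DH parameters per joint (d, theta, a, alpha)
Total DH parameters = number_of_joints * 4
Total = 5 * 4
Total = 20

20


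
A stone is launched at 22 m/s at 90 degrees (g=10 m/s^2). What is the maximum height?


Given: v0 = 22 m/s, theta = 90 deg, g = 10 m/s^2
sin^2(90) = 1
Using H = v0^2 * sin^2(theta) / (2*g)
H = 22^2 * 1 / (2*10)
H = 484 * 1 / 20
H = 484 / 20
H = 121/5 m

121/5 m


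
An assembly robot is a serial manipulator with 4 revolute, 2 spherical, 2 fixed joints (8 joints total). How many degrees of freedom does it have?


Given: serial robot with 4 revolute, 2 spherical, 2 fixed joints
DOF contribution per joint type: revolute=1, prismatic=1, spherical=3, fixed=0
DOF = 4*1 + 2*3 + 2*0
DOF = 10

10


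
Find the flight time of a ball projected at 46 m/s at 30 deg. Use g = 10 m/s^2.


Given: v0 = 46 m/s, theta = 30 deg, g = 10 m/s^2
sin(30) = 1/2
Using T = 2*v0*sin(theta) / g
T = 2*46*1/2 / 10
T = 46 / 10
T = 23/5 s

23/5 s


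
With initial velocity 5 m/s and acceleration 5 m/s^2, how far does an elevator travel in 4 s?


Given: v0 = 5 m/s, a = 5 m/s^2, t = 4 s
Using s = v0*t + (1/2)*a*t^2
s = 5*4 + (1/2)*5*4^2
s = 20 + (1/2)*80
s = 20 + 40
s = 60

60 m


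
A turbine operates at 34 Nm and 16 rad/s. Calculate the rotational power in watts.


Given: tau = 34 Nm, omega = 16 rad/s
Using P = tau * omega
P = 34 * 16
P = 544 W

544 W


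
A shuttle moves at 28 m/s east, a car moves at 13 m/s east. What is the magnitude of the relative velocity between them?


Given: v_A = 28 m/s east, v_B = 13 m/s east
Both move in the same direction; relative speed = |v_A - v_B|
|28 - 13| = |15|
= 15 m/s

15 m/s


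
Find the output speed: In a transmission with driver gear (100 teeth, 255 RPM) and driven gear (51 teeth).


Given: N1 = 100 teeth, w1 = 255 RPM, N2 = 51 teeth
Using N1*w1 = N2*w2
w2 = N1*w1 / N2
w2 = 100*255 / 51
w2 = 25500 / 51
w2 = 500 RPM

500 RPM


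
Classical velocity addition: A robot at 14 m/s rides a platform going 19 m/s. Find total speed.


Given: object velocity = 14 m/s, platform velocity = 19 m/s (same direction)
Using classical velocity addition: v_total = v_object + v_platform
v_total = 14 + 19
v_total = 33 m/s

33 m/s


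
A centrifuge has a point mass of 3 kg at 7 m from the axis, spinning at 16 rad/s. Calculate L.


Given: m = 3 kg, r = 7 m, omega = 16 rad/s
For a point mass: I = m*r^2
I = 3*7^2 = 3*49 = 147
L = I*omega = 147*16
L = 2352 kg*m^2/s

2352 kg*m^2/s


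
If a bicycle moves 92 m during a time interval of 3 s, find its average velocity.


Given: distance d = 92 m, time t = 3 s
Using v = d / t
v = 92 / 3
v = 92/3 m/s

92/3 m/s


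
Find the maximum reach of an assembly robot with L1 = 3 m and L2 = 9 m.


Given: L1 = 3 m, L2 = 9 m
For a 2-link planar arm, max reach = L1 + L2 (fully extended)
Max reach = 3 + 9
Max reach = 12 m

12 m


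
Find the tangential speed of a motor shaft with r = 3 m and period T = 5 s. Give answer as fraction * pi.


Given: radius r = 3 m, period T = 5 s
Using v = 2*pi*r / T
v = 2*pi*3 / 5
v = 6*pi / 5
v = 6/5*pi m/s

6/5*pi m/s


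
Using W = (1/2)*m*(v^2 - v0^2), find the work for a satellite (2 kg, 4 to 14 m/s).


Given: m = 2 kg, v0 = 4 m/s, v = 14 m/s
Using W = (1/2)*m*(v^2 - v0^2)
v^2 = 14^2 = 196
v0^2 = 4^2 = 16
v^2 - v0^2 = 196 - 16 = 180
W = (1/2)*2*180 = 180 J

180 J


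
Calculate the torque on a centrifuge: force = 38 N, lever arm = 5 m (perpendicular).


Given: F = 38 N, r = 5 m, angle = 90 deg (perpendicular)
Using tau = F * r * sin(90)
sin(90) = 1
tau = 38 * 5 * 1
tau = 190 Nm

190 Nm


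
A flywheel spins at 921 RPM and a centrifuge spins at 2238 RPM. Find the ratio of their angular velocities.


Given: RPM_A = 921, RPM_B = 2238
omega = 2*pi*RPM/60, so omega_A/omega_B = RPM_A / RPM_B
omega_A/omega_B = 921 / 2238
omega_A/omega_B = 307/746

307/746


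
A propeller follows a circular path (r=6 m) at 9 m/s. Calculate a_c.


Given: v = 9 m/s, r = 6 m
Using a_c = v^2 / r
a_c = 9^2 / 6
a_c = 81 / 6
a_c = 27/2 m/s^2

27/2 m/s^2


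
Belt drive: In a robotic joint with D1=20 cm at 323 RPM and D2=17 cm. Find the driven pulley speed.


Given: D1 = 20 cm, w1 = 323 RPM, D2 = 17 cm
Using D1*w1 = D2*w2
w2 = D1*w1 / D2
w2 = 20*323 / 17
w2 = 6460 / 17
w2 = 380 RPM

380 RPM


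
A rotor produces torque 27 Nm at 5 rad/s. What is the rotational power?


Given: tau = 27 Nm, omega = 5 rad/s
Using P = tau * omega
P = 27 * 5
P = 135 W

135 W


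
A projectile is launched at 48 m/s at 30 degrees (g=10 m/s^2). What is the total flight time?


Given: v0 = 48 m/s, theta = 30 deg, g = 10 m/s^2
sin(30) = 1/2
Using T = 2*v0*sin(theta) / g
T = 2*48*1/2 / 10
T = 48 / 10
T = 24/5 s

24/5 s


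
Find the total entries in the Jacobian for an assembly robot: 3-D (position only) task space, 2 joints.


Given: task space dimension = 3, joints = 2
Jacobian is a 3 x 2 matrix
Total entries = rows * columns
Total = 3 * 2
Total = 6

6


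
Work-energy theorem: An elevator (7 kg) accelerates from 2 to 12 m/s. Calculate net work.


Given: m = 7 kg, v0 = 2 m/s, v = 12 m/s
Using W = (1/2)*m*(v^2 - v0^2)
v^2 = 12^2 = 144
v0^2 = 2^2 = 4
v^2 - v0^2 = 144 - 4 = 140
W = (1/2)*7*140 = 490 J

490 J


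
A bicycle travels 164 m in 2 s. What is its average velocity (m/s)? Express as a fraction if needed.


Given: distance d = 164 m, time t = 2 s
Using v = d / t
v = 164 / 2
v = 82 m/s

82 m/s


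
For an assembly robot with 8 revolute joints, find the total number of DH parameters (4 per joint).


Given: 8 joints, 4 DH parameters per joint (d, theta, a, alpha)
Total DH parameters = number_of_joints * 4
Total = 8 * 4
Total = 32

32


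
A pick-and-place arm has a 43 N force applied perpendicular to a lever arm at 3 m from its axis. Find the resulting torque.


Given: F = 43 N, r = 3 m, angle = 90 deg (perpendicular)
Using tau = F * r * sin(90)
sin(90) = 1
tau = 43 * 3 * 1
tau = 129 Nm

129 Nm


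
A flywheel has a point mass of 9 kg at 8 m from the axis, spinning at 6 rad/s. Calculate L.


Given: m = 9 kg, r = 8 m, omega = 6 rad/s
For a point mass: I = m*r^2
I = 9*8^2 = 9*64 = 576
L = I*omega = 576*6
L = 3456 kg*m^2/s

3456 kg*m^2/s


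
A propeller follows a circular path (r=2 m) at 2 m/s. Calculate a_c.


Given: v = 2 m/s, r = 2 m
Using a_c = v^2 / r
a_c = 2^2 / 2
a_c = 4 / 2
a_c = 2 m/s^2

2 m/s^2


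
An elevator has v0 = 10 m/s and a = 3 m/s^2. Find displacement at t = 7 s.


Given: v0 = 10 m/s, a = 3 m/s^2, t = 7 s
Using s = v0*t + (1/2)*a*t^2
s = 10*7 + (1/2)*3*7^2
s = 70 + (1/2)*147
s = 70 + 147/2
s = 287/2

287/2 m


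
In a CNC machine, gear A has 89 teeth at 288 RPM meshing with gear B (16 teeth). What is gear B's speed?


Given: N1 = 89 teeth, w1 = 288 RPM, N2 = 16 teeth
Using N1*w1 = N2*w2
w2 = N1*w1 / N2
w2 = 89*288 / 16
w2 = 25632 / 16
w2 = 1602 RPM

1602 RPM


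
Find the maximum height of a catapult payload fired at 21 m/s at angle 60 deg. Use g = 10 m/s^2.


Given: v0 = 21 m/s, theta = 60 deg, g = 10 m/s^2
sin^2(60) = 3/4
Using H = v0^2 * sin^2(theta) / (2*g)
H = 21^2 * 3/4 / (2*10)
H = 441 * 3/4 / 20
H = 1323/4 / 20
H = 1323/80 m

1323/80 m


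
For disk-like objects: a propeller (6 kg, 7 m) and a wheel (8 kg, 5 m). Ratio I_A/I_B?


Given: M1=6 kg, R1=7 m, M2=8 kg, R2=5 m
For a disk: I = (1/2)*M*R^2, so I_A/I_B = (M1*R1^2)/(M2*R2^2)
M1*R1^2 = 6*49 = 294
M2*R2^2 = 8*25 = 200
I_A/I_B = 294/200 = 147/100

147/100


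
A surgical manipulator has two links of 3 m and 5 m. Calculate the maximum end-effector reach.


Given: L1 = 3 m, L2 = 5 m
For a 2-link planar arm, max reach = L1 + L2 (fully extended)
Max reach = 3 + 5
Max reach = 8 m

8 m


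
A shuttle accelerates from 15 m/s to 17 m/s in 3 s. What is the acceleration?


Given: initial velocity v0 = 15 m/s, final velocity v = 17 m/s, time t = 3 s
Using a = (v - v0) / t
a = (17 - 15) / 3
a = 2 / 3
a = 2/3 m/s^2

2/3 m/s^2


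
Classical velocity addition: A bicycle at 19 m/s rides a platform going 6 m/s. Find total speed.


Given: object velocity = 19 m/s, platform velocity = 6 m/s (same direction)
Using classical velocity addition: v_total = v_object + v_platform
v_total = 19 + 6
v_total = 25 m/s

25 m/s


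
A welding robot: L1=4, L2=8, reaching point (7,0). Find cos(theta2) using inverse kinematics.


Given: L1 = 4, L2 = 8, target (x, y) = (7, 0)
Using cos(theta2) = (x^2 + y^2 - L1^2 - L2^2) / (2*L1*L2)
x^2 + y^2 = 7^2 + 0 = 49
L1^2 + L2^2 = 16 + 64 = 80
Numerator = 49 - 80 = -31
Denominator = 2*4*8 = 64
cos(theta2) = -31/64 = -31/64

-31/64


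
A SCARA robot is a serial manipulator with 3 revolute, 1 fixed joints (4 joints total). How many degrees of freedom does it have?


Given: serial robot with 3 revolute, 1 fixed joints
DOF contribution per joint type: revolute=1, prismatic=1, spherical=3, fixed=0
DOF = 3*1 + 1*0
DOF = 3

3


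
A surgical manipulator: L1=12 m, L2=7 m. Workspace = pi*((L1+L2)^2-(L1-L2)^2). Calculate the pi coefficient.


Given: L1 = 12, L2 = 7
(L1+L2)^2 = (19)^2 = 361
(L1-L2)^2 = (5)^2 = 25
Difference = 361 - 25 = 336
This equals 4*L1*L2 = 4*12*7 = 336
Workspace area = 336*pi

336


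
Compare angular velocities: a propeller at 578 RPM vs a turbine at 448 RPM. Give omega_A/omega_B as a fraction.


Given: RPM_A = 578, RPM_B = 448
omega = 2*pi*RPM/60, so omega_A/omega_B = RPM_A / RPM_B
omega_A/omega_B = 578 / 448
omega_A/omega_B = 289/224

289/224


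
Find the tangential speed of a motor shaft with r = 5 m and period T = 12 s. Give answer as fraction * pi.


Given: radius r = 5 m, period T = 12 s
Using v = 2*pi*r / T
v = 2*pi*5 / 12
v = 10*pi / 12
v = 5/6*pi m/s

5/6*pi m/s
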